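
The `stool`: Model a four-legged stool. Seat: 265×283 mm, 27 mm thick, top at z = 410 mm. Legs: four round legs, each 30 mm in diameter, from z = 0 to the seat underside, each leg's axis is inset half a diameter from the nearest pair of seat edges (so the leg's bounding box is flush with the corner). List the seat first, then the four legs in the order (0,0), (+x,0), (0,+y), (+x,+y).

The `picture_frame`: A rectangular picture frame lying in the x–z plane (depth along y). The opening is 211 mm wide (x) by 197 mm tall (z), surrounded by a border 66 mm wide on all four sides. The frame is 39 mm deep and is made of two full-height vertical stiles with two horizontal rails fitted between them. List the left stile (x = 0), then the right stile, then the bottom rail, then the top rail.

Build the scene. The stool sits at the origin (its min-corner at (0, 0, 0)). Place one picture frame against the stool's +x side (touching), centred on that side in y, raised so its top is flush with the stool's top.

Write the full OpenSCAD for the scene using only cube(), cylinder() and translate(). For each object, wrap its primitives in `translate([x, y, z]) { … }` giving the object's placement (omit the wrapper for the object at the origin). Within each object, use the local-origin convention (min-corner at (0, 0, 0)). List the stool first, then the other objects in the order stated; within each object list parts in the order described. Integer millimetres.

translate([0, 0, 383]) cube([265, 283, 27]);
translate([15, 15, 0]) cylinder(h = 383, r = 15);
translate([250, 15, 0]) cylinder(h = 383, r = 15);
translate([15, 268, 0]) cylinder(h = 383, r = 15);
translate([250, 268, 0]) cylinder(h = 383, r = 15);
translate([265, 122, 81]) {
  cube([66, 39, 329]);
  translate([277, 0, 0]) cube([66, 39, 329]);
  translate([66, 0, 0]) cube([211, 39, 66]);
  translate([66, 0, 263]) cube([211, 39, 66]);
}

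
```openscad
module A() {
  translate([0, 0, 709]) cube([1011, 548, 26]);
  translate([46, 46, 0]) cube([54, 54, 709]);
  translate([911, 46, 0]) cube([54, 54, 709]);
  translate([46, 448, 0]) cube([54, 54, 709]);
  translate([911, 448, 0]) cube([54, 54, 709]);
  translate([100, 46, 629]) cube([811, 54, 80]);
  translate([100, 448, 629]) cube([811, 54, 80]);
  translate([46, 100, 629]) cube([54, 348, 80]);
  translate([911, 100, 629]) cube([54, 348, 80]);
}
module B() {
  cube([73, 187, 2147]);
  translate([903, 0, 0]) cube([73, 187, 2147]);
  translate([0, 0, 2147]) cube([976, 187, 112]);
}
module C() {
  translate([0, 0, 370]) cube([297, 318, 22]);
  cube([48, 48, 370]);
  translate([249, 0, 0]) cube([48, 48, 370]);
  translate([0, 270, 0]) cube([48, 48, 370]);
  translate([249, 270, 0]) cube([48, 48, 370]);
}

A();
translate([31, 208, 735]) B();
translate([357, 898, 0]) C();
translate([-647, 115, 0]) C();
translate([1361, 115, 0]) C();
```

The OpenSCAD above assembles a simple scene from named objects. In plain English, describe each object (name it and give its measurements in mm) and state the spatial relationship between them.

A is a rectangular dining table. The top is 1011×548×26 mm with its upper surface at z = 735 mm. It stands on four 54×54 mm square legs, each inset 46 mm from the nearest pair of top edges, running from the floor to the underside of the top. Four apron rails, 54 mm thick and 80 mm tall, run between adjacent legs with their top edges flush with the underside of the top and their outer faces flush with the legs' outer faces.

B is a rectangular door frame: two vertical jambs of 73×187 mm section, 2147 mm tall, with a clear opening 830 mm wide between their inner faces. A header 112 mm tall and 187 mm deep lies on top of the jambs and spans the full outside width.

C is a simple wooden stool: a rectangular seat 297 mm (x) by 318 mm (y), 22 mm thick, top face at z = 392 mm, on four square legs, each 48×48 mm in cross-section. The legs rest on z = 0, each flush with a corner of the seat.

The door frame is on top of the table. Three stools sit around the table at the +y, −x, +x sides.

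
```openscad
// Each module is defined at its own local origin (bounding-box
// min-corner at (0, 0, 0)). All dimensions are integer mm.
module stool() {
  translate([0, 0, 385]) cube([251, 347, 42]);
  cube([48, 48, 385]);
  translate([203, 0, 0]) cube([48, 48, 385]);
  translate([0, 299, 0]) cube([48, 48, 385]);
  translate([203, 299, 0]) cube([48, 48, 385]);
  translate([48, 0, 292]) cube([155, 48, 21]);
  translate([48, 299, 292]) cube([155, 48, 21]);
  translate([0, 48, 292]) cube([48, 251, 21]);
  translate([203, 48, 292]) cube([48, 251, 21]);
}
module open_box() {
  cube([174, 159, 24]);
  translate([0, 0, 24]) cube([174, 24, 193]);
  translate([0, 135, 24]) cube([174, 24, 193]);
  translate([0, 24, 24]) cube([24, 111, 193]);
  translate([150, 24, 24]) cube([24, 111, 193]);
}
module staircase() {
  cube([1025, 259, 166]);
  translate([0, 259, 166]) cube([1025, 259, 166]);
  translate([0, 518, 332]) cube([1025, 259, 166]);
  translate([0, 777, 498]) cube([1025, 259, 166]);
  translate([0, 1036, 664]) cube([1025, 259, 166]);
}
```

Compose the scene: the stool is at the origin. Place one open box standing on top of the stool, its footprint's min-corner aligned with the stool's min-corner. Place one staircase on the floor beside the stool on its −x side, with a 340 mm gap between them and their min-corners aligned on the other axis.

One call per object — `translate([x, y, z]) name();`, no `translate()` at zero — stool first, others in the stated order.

stool();
translate([0, 0, 427]) open_box();
translate([-1365, 0, 0]) staircase();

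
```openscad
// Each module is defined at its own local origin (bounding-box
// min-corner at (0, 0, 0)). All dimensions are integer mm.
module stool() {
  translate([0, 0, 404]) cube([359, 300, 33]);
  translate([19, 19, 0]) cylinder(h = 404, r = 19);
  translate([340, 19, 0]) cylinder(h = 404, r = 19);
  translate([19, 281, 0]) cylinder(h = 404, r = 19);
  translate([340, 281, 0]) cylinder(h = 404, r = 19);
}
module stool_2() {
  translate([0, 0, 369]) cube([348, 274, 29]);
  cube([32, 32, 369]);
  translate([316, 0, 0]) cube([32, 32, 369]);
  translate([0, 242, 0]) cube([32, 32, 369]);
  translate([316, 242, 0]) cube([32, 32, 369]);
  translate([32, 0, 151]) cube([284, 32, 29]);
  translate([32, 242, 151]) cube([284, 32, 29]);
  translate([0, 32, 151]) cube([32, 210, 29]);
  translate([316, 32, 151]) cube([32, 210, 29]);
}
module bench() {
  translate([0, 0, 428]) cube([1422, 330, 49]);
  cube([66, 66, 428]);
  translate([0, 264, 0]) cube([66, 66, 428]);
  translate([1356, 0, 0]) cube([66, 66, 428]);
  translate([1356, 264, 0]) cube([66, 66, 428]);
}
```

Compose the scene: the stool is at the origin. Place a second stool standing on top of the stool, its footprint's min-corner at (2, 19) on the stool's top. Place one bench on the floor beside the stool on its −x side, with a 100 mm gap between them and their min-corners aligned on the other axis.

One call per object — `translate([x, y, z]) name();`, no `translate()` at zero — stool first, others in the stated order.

stool();
translate([2, 19, 437]) stool_2();
translate([-1522, 0, 0]) bench();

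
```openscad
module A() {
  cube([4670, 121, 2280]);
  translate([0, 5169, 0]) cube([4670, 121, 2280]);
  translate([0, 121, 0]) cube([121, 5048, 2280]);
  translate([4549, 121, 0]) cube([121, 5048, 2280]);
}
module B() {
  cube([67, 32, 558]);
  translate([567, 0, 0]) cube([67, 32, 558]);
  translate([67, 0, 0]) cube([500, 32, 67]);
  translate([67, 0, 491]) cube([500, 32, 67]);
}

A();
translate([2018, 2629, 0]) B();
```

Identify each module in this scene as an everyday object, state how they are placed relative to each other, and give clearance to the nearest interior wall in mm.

A is a house frame. B is a picture frame. The picture frame sits inside the house frame, centred. The clearance to the nearest interior wall is 1897 mm.

Clearances: x = 1897, y = 2508; minimum 1897 mm.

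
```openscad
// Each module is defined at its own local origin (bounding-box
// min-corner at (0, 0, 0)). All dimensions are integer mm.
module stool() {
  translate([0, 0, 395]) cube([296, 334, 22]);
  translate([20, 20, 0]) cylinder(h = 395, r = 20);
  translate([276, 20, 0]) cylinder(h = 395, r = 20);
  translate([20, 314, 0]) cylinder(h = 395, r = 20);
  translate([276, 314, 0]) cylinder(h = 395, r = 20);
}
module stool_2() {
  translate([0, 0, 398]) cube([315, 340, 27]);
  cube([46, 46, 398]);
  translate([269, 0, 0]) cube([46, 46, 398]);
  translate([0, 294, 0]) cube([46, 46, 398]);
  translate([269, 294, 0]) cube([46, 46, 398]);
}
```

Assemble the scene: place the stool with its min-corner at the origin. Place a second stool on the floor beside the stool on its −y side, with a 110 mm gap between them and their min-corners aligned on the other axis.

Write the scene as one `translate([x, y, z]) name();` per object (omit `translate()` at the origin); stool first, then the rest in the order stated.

stool();
translate([0, -450, 0]) stool_2();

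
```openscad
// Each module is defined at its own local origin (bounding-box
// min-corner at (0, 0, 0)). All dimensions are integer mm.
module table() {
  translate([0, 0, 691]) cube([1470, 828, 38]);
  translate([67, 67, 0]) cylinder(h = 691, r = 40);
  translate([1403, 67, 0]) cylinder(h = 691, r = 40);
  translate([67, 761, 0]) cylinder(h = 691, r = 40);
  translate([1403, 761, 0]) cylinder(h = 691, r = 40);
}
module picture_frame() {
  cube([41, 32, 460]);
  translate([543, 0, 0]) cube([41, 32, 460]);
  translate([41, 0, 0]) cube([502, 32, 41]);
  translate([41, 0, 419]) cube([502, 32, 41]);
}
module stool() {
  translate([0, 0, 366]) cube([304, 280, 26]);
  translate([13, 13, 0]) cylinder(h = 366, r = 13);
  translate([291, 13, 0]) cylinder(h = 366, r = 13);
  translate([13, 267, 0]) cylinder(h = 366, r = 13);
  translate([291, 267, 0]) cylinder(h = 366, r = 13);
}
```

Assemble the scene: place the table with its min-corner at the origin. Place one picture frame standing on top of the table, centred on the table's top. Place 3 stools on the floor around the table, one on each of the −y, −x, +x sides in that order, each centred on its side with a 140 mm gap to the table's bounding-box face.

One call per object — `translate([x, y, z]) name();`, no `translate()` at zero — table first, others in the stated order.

table();
translate([443, 398, 729]) picture_frame();
translate([583, -420, 0]) stool();
translate([-444, 274, 0]) stool();
translate([1610, 274, 0]) stool();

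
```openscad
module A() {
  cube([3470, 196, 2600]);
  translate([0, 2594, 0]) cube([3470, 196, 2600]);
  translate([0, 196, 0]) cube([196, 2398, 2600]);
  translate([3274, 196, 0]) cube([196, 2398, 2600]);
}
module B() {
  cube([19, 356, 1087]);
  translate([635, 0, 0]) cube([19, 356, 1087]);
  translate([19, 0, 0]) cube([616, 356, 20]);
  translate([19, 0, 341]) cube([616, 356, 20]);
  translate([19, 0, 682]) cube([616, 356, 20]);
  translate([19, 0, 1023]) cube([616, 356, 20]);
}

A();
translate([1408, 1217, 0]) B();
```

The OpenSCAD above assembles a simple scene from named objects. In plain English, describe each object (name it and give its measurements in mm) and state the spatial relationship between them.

A is a box-shaped house frame (walls only): outside footprint 3470×2790 mm, wall height 2600 mm, wall thickness 196 mm. The two y-facing walls run the full x-width; the two x-facing walls fit between the inner faces of the y-facing walls.

B is an open bookshelf. Two side panels, each 19 mm thick, 356 mm deep and 1087 mm tall, stand 654 mm apart (outside-to-outside). Between them sit 4 shelves, each 20 mm thick and 356 mm deep, spanning the full gap between the sides. The bottom shelf rests on the floor (its underside at z = 0) and the clear gap between one shelf's top and the next shelf's underside is 321 mm.

The bookshelf sits inside the house frame, centred.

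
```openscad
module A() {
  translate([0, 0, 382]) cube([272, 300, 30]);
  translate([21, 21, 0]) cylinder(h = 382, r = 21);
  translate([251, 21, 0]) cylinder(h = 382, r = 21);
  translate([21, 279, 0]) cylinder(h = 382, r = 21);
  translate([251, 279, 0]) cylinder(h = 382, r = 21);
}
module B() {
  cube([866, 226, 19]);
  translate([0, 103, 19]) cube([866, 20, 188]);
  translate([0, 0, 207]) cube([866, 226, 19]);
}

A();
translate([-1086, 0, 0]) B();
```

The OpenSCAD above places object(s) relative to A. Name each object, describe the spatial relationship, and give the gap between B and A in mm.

A is a stool. B is an I-beam. The I-beam is on the floor beside the stool on its −x side. The gap between the I-beam and the stool is 220 mm.

The I-beam's nearest face is 220 mm from the stool's −x face.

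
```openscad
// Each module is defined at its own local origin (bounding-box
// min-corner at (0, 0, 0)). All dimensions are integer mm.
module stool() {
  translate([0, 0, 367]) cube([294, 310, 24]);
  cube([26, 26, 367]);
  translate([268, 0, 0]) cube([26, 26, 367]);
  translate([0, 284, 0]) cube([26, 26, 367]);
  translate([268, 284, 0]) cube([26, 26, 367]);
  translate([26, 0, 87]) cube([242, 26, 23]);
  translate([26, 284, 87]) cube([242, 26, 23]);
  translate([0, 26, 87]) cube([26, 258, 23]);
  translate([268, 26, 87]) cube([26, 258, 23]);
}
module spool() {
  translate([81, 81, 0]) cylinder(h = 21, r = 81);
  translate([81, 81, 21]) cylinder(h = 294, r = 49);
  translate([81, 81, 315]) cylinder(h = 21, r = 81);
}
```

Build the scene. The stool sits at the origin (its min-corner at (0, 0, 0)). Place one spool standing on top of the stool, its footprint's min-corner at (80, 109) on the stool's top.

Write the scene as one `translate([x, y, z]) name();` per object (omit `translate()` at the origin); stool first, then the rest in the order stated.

stool();
translate([80, 109, 391]) spool();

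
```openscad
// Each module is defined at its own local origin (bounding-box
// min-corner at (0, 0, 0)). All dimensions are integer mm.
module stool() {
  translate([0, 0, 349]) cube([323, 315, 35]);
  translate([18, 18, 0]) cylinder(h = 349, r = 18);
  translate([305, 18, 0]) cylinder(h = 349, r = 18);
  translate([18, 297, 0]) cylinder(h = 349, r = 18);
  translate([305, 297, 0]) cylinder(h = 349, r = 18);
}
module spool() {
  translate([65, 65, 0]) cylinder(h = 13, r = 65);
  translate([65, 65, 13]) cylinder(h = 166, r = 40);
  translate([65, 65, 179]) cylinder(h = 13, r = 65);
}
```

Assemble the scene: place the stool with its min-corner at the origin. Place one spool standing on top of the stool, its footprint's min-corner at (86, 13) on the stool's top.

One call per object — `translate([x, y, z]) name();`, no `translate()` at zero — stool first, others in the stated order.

stool();
translate([86, 13, 384]) spool();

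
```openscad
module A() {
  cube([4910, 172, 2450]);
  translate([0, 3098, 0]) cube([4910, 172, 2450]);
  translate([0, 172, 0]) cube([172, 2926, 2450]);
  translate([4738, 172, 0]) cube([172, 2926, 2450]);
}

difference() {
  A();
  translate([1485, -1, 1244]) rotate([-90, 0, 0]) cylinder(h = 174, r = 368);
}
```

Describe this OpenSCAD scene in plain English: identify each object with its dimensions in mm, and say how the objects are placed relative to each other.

A is a box-shaped house frame (walls only): outside footprint 4910×3270 mm, wall height 2450 mm, wall thickness 172 mm. The two y-facing walls run the full x-width; the two x-facing walls fit between the inner faces of the y-facing walls.

The house frame has a circular hole of radius 368 mm through its front wall, centred at (x = 1485, z = 1244).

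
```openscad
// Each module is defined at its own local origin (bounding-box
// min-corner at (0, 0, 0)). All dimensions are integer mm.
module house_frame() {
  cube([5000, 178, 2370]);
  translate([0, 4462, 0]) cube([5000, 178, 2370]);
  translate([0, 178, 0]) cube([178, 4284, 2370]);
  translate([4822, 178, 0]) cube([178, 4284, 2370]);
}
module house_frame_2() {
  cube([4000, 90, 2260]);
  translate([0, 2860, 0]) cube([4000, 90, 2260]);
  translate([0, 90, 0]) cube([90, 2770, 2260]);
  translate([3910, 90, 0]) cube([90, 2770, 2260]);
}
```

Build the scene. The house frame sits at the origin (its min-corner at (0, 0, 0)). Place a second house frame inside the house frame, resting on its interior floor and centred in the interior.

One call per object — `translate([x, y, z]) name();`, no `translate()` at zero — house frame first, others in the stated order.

house_frame();
translate([500, 845, 0]) house_frame_2();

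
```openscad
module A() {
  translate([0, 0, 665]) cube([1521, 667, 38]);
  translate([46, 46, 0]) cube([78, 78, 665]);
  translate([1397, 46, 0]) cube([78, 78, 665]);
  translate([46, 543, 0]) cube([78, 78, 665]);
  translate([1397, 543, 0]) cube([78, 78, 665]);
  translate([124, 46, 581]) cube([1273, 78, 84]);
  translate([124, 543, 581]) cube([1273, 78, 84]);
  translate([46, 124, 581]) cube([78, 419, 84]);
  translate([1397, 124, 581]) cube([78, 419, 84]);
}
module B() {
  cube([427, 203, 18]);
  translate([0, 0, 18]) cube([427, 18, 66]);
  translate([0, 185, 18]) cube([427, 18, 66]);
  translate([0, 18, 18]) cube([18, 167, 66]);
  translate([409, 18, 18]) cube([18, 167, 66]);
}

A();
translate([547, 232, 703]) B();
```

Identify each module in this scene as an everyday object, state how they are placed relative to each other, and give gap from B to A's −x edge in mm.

A is a table. B is an open box. The open box is on top of the table, centred. The gap from the open box to the table's −x edge is 547 mm.

The open box's min-x is at 547; the table's min-x is 0; gap = 547 mm.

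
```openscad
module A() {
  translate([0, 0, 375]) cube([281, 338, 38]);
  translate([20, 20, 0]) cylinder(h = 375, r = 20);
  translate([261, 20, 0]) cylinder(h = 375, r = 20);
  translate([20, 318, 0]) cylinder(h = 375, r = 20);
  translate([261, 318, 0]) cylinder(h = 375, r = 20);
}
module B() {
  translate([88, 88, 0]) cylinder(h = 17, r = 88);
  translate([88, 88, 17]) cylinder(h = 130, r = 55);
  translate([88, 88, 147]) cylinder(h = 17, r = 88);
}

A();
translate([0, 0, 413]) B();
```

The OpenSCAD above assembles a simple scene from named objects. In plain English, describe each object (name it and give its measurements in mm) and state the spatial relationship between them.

A is a simple wooden stool: a rectangular seat 281 mm (x) by 338 mm (y), 38 mm thick, top face at z = 413 mm, on four round legs, each 40 mm in diameter. The legs rest on z = 0, each leg's axis is inset half a diameter from the nearest pair of seat edges (so the leg's bounding box is flush with the corner).

B is a spool: two coaxial disc flanges of radius 88 mm and thickness 17 mm, joined by a core cylinder of radius 55 mm and height 130 mm. The lower flange rests on z = 0 and the three cylinders share a vertical axis.

The spool is on top of the stool.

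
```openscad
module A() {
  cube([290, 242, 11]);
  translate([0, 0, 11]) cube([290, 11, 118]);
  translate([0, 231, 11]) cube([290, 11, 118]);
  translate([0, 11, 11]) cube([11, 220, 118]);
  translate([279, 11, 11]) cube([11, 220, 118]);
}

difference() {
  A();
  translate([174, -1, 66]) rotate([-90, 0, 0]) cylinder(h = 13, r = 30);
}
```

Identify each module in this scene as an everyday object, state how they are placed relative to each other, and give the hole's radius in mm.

A is an open box. The open box has a circular hole through its front wall. The hole's radius is 30 mm.

The subtracted cylinder has r = 30 mm.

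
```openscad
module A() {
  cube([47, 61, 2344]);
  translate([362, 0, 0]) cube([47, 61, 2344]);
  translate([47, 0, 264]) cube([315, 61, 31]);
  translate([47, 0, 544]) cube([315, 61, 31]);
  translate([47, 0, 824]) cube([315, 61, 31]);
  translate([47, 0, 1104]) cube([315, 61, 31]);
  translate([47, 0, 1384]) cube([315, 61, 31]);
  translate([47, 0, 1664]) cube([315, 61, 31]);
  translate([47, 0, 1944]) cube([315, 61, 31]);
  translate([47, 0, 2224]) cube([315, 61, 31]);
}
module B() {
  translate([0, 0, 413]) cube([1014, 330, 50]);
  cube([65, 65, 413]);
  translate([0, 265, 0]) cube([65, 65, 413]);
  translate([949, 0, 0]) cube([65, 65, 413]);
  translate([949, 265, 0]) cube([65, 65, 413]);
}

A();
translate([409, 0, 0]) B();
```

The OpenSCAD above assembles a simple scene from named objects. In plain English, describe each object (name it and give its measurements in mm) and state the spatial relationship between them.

A is a straight ladder. Two 47×61 mm vertical rails, 2344 mm tall, stand 409 mm apart (outside-to-outside) with their front faces coplanar on the −y side. 8 rungs, each 61 mm deep and 31 mm tall, span between the inner faces of the rails, front faces flush with the rails. The lowest rung's underside is at z = 264 mm and rungs are spaced 280 mm apart (underside to underside).

B is a bench: a 1014×330 mm seat slab, 50 mm thick, top at z = 463 mm, on four 65×65 mm square legs flush with the seat corners and standing on z = 0.

The bench is against the ladder's +x side, with their −y faces flush.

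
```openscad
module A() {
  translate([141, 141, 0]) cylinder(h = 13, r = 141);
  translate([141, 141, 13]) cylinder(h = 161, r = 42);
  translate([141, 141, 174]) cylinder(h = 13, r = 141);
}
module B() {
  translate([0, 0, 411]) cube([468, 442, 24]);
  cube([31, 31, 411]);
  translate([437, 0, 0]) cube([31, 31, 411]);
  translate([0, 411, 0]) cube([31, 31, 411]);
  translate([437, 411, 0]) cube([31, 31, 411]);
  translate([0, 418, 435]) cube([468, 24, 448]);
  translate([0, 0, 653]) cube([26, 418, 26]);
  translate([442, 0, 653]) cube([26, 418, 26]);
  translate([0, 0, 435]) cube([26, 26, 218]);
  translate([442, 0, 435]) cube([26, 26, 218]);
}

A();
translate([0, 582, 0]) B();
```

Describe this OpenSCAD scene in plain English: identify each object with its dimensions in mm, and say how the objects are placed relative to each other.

A is a spool: two coaxial disc flanges of radius 141 mm and thickness 13 mm, joined by a core cylinder of radius 42 mm and height 161 mm. The lower flange rests on z = 0 and the three cylinders share a vertical axis.

B is a chair: 468×442 mm seat, 24 mm thick, top at z = 435 mm, on four 31 mm square corner legs flush with the seat edges. A 24 mm thick backrest slab spans the full seat width, extending 448 mm above the seat top, its back face flush with the seat's +y edge. Two armrests of 26×26 mm section run along each side from the seat's front edge to the front of the backrest, top faces 244 mm above the seat top and outer faces flush with the seat's x-edges; a 26×26 mm post under the front of each armrest stands on the seat at the front corner.

The chair is on the floor beside the spool on its +y side.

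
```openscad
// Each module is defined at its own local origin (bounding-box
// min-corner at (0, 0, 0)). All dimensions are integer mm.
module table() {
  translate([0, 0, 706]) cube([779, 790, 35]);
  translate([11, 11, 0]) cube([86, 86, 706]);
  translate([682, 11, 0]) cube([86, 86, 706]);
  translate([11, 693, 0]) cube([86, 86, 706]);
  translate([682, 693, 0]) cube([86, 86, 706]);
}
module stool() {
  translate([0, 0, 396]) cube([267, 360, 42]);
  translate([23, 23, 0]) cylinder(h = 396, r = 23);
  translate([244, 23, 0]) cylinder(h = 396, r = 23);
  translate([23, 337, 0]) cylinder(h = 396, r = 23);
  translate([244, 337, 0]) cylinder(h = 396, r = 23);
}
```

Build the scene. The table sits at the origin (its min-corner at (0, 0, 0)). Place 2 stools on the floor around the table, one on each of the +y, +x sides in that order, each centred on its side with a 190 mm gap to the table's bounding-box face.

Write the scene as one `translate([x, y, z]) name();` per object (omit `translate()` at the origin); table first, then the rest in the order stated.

table();
translate([256, 980, 0]) stool();
translate([969, 215, 0]) stool();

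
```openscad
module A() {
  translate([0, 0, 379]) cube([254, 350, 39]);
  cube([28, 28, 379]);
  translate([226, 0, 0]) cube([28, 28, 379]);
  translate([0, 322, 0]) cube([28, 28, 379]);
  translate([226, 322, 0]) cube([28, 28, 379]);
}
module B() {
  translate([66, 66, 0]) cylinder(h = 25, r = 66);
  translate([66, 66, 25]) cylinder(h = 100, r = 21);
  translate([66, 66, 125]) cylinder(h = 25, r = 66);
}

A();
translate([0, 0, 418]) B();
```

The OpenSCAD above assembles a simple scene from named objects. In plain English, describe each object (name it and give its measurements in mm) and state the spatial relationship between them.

A is a simple wooden stool: a rectangular seat 254 mm (x) by 350 mm (y), 39 mm thick, top face at z = 418 mm, on four square legs, each 28×28 mm in cross-section. The legs rest on z = 0, each flush with a corner of the seat.

B is a spool: two coaxial disc flanges of radius 66 mm and thickness 25 mm, joined by a core cylinder of radius 21 mm and height 100 mm. The lower flange rests on z = 0 and the three cylinders share a vertical axis.

The spool is on top of the stool.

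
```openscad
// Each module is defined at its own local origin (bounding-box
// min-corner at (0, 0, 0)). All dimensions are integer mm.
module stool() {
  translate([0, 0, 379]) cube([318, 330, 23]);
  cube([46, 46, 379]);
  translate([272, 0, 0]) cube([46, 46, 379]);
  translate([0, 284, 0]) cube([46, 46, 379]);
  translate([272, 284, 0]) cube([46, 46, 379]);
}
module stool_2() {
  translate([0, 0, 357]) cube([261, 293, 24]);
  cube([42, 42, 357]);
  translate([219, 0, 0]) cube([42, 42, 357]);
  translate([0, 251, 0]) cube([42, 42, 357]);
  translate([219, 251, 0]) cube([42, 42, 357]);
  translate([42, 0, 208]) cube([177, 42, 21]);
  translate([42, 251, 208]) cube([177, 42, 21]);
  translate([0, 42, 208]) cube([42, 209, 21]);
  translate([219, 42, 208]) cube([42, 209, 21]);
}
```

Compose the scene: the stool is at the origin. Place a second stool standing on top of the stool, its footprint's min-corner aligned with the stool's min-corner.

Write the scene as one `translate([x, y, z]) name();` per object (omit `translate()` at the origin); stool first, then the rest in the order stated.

stool();
translate([0, 0, 402]) stool_2();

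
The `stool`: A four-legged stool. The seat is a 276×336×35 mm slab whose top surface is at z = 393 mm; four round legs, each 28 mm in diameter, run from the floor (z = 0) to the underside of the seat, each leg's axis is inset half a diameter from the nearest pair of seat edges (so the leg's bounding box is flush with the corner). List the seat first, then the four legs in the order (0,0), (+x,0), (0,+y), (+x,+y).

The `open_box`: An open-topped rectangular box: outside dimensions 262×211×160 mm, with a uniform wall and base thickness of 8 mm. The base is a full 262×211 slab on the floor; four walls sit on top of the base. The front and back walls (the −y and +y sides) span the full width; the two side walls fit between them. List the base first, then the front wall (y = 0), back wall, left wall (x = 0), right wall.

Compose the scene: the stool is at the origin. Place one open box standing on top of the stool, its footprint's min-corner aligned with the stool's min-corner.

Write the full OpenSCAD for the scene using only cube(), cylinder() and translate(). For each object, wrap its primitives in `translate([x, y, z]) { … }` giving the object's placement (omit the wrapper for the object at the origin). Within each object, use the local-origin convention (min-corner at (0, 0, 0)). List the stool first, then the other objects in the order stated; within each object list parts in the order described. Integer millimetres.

translate([0, 0, 358]) cube([276, 336, 35]);
translate([14, 14, 0]) cylinder(h = 358, r = 14);
translate([262, 14, 0]) cylinder(h = 358, r = 14);
translate([14, 322, 0]) cylinder(h = 358, r = 14);
translate([262, 322, 0]) cylinder(h = 358, r = 14);
translate([0, 0, 393]) {
  cube([262, 211, 8]);
  translate([0, 0, 8]) cube([262, 8, 152]);
  translate([0, 203, 8]) cube([262, 8, 152]);
  translate([0, 8, 8]) cube([8, 195, 152]);
  translate([254, 8, 8]) cube([8, 195, 152]);
}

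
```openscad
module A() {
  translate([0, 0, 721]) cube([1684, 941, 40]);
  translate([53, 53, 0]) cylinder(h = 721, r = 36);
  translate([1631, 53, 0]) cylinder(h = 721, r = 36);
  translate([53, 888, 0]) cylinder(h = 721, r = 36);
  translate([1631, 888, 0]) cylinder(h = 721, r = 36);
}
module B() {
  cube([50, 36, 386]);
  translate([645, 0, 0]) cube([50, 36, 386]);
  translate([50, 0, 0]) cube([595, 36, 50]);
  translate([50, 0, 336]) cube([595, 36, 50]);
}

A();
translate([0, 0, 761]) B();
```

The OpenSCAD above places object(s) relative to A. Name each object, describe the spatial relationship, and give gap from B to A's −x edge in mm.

The picture frame's min-x is at 0; the table's min-x is 0; gap = 0 mm.

A is a table. B is a picture frame. The picture frame is on top of the table. The gap from the picture frame to the table's −x edge is 0 mm.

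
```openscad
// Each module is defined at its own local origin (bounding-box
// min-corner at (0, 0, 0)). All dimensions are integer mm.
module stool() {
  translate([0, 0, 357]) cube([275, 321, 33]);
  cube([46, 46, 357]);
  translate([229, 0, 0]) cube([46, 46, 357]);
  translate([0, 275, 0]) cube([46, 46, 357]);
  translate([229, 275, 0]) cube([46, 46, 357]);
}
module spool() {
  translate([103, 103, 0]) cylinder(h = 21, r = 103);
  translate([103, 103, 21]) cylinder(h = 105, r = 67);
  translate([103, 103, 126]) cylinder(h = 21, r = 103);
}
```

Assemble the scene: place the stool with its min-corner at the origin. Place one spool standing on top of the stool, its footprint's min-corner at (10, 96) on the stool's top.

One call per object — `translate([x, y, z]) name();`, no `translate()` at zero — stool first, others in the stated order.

stool();
translate([10, 96, 390]) spool();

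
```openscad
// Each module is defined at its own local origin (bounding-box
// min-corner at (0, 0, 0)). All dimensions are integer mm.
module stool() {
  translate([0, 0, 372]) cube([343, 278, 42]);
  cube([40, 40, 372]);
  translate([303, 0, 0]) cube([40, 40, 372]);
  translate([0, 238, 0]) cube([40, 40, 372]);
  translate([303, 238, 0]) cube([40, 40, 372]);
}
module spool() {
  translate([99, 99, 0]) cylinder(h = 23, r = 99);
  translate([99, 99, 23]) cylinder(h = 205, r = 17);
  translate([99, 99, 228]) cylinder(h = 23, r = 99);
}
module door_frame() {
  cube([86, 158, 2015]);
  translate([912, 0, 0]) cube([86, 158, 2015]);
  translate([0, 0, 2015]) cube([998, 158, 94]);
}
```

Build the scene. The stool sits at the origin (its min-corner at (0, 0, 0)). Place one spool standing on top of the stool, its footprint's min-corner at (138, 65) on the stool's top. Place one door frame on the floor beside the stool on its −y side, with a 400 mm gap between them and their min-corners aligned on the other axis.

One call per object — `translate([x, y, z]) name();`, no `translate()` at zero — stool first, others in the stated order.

stool();
translate([138, 65, 414]) spool();
translate([0, -558, 0]) door_frame();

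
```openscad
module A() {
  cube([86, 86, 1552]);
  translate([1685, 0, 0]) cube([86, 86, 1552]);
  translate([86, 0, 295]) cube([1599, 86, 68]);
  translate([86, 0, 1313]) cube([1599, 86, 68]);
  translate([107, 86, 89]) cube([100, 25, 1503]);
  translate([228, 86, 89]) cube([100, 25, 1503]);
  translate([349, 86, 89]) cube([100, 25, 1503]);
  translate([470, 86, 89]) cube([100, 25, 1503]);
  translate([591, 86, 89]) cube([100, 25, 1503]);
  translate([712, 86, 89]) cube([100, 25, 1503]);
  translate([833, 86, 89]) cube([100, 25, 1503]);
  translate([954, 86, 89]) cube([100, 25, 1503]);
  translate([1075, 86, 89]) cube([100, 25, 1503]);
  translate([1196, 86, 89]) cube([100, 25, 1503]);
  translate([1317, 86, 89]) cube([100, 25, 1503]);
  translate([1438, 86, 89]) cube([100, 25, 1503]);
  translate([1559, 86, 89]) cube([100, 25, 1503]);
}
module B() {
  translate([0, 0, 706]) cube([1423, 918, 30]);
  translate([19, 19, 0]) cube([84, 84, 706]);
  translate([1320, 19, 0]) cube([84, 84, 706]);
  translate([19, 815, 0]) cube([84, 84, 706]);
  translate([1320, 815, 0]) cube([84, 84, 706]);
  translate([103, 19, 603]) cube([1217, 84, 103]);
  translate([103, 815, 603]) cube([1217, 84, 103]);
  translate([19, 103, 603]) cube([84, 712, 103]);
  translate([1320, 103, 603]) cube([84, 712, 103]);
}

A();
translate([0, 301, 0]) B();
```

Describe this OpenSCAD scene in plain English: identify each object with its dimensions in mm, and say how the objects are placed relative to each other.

A is a fence section. Two 86×86 mm posts, 1552 mm tall, stand on the floor with a clear span of 1599 mm between their inner faces. Two horizontal rails of 86×68 mm section span the gap between the posts with their undersides at z = 295 mm and z = 1313 mm, flush with the posts' −y face. 13 pickets, each 100 mm wide, 25 mm thick and 1503 mm tall, are fixed to the +y face of the rails with their bottoms at z = 89 mm, evenly spaced across the span with equal gaps (rounded down to the nearest mm) at the −x end and between each pair — any rounding remainder accumulates at the +x end.

B is a rectangular dining table. The top is 1423×918×30 mm with its upper surface at z = 736 mm. It stands on four 84×84 mm square legs, each inset 19 mm from the nearest pair of top edges, running from the floor to the underside of the top. Four apron rails, 84 mm thick and 103 mm tall, run between adjacent legs with their top edges flush with the underside of the top and their outer faces flush with the legs' outer faces.

The table is on the floor beside the fence section on its +y side.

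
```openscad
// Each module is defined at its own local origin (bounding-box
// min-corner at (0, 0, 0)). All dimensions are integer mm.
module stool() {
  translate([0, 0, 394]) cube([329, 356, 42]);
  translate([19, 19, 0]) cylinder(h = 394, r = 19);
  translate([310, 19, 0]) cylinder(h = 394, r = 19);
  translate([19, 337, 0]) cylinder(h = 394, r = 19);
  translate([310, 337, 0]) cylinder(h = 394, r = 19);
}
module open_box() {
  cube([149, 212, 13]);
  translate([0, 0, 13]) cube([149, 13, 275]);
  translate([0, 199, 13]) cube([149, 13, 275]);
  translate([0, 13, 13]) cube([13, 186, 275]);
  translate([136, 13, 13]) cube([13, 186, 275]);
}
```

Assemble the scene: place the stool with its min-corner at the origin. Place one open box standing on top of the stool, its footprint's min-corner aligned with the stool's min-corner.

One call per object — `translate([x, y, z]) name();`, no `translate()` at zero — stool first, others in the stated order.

stool();
translate([0, 0, 436]) open_box();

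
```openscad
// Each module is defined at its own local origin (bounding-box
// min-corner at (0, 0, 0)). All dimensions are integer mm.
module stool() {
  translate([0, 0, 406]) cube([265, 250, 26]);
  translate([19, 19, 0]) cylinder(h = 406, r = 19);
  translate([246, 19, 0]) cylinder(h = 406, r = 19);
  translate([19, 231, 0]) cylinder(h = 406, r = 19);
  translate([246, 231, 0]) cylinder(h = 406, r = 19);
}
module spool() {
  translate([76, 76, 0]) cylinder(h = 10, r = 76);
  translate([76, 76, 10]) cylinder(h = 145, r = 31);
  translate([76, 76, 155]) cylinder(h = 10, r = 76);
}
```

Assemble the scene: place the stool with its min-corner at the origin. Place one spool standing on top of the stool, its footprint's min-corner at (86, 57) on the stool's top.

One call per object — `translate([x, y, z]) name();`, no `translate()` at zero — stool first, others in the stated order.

stool();
translate([86, 57, 432]) spool();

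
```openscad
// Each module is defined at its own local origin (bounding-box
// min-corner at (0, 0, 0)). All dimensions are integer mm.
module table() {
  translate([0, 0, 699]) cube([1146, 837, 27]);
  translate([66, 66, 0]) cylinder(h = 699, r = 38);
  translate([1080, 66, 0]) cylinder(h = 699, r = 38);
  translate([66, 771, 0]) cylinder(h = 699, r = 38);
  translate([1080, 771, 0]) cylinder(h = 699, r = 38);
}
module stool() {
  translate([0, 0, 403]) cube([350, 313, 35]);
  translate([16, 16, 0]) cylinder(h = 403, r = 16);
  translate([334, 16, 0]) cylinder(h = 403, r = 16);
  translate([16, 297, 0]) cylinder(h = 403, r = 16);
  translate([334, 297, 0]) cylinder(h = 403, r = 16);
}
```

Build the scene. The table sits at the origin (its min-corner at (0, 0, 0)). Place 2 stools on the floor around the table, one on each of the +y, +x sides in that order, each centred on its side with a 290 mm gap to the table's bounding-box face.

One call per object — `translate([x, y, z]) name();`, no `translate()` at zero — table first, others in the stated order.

table();
translate([398, 1127, 0]) stool();
translate([1436, 262, 0]) stool();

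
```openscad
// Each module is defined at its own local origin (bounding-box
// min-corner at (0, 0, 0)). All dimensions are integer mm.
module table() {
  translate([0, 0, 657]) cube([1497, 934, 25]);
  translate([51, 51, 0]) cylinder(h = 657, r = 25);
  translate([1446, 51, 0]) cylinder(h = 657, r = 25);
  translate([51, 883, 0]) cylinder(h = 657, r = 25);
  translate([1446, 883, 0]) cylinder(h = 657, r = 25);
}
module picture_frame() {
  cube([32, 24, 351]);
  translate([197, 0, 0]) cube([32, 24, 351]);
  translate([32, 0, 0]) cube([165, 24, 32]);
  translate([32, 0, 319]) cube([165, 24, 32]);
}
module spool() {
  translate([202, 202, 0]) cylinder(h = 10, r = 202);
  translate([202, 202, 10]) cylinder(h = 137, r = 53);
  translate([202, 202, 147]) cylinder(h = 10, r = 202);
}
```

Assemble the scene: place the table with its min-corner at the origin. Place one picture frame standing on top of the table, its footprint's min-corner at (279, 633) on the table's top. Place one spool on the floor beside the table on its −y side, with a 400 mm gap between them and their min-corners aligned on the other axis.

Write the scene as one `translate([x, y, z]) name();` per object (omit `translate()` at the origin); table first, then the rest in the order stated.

table();
translate([279, 633, 682]) picture_frame();
translate([0, -804, 0]) spool();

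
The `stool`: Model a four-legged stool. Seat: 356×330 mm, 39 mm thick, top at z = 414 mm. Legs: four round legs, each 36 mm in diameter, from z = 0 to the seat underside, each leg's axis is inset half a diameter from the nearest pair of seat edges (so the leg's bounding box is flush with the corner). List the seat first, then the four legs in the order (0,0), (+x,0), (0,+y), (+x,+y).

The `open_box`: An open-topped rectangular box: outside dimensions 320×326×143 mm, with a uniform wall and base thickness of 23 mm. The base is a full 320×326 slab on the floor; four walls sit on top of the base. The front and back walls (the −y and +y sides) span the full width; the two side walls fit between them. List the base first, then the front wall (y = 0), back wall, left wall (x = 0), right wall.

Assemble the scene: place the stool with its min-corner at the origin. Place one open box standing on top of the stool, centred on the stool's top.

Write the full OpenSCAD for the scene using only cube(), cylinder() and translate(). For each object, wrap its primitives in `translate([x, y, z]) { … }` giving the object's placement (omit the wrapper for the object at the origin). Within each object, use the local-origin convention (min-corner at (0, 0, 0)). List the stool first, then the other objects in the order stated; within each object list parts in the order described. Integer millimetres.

translate([0, 0, 375]) cube([356, 330, 39]);
translate([18, 18, 0]) cylinder(h = 375, r = 18);
translate([338, 18, 0]) cylinder(h = 375, r = 18);
translate([18, 312, 0]) cylinder(h = 375, r = 18);
translate([338, 312, 0]) cylinder(h = 375, r = 18);
translate([18, 2, 414]) {
  cube([320, 326, 23]);
  translate([0, 0, 23]) cube([320, 23, 120]);
  translate([0, 303, 23]) cube([320, 23, 120]);
  translate([0, 23, 23]) cube([23, 280, 120]);
  translate([297, 23, 23]) cube([23, 280, 120]);
}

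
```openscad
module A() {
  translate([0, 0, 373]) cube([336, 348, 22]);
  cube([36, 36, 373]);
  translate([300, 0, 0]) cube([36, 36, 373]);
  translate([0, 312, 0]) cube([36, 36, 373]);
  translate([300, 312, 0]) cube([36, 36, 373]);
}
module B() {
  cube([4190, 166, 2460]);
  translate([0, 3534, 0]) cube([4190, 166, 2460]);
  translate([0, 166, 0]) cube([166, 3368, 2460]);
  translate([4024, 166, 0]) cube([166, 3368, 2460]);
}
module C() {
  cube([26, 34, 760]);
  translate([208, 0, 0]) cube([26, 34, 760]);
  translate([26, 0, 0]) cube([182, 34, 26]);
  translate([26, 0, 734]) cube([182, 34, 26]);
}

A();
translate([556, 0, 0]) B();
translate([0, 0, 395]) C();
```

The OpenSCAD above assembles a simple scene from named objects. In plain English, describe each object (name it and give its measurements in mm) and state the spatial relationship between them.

A is a four-legged stool. The seat is a 336×348×22 mm slab whose top surface is at z = 395 mm; four square legs, each 36×36 mm in cross-section, run from the floor (z = 0) to the underside of the seat, each flush with a corner of the seat.

B is the wall frame of a small rectangular building: four walls, each 2460 mm tall and 166 mm thick, enclosing a footprint 4190 mm (x) by 3700 mm (y) outside-to-outside, with no floor or roof. The front and back walls (the −y and +y sides) span the full width; the two side walls fit between them.

C is a rectangular picture frame lying in the x–z plane (depth along y). The opening is 182 mm wide (x) by 708 mm tall (z), surrounded by a border 26 mm wide on all four sides. The frame is 34 mm deep and is made of two full-height vertical stiles with two horizontal rails fitted between them.

The house frame is on the floor beside the stool on its +x side. The picture frame is on top of the stool.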